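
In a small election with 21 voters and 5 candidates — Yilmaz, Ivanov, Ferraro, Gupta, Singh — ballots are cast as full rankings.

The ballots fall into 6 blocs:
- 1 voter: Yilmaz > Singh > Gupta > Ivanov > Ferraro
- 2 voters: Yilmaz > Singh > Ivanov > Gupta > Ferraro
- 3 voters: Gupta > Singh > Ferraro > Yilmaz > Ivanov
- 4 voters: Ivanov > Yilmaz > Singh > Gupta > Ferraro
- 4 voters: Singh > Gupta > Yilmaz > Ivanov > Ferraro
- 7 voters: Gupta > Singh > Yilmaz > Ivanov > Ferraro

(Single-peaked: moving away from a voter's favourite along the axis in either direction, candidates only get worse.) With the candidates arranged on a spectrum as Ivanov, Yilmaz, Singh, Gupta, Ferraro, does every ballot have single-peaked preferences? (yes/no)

Axis positions: Ivanov=1, Yilmaz=2, Singh=3, Gupta=4, Ferraro=5.
Bloc 1 (peak Yilmaz at position 2): ranking walks positions 2-3-4-1-5, expanding outward from the peak — single-peaked.
Bloc 2 (peak Yilmaz at position 2): ranking walks positions 2-3-1-4-5, expanding outward from the peak — single-peaked.
Bloc 3 (peak Gupta at position 4): ranking walks positions 4-3-5-2-1, expanding outward from the peak — single-peaked.
Bloc 4 (peak Ivanov at position 1): ranking walks positions 1-2-3-4-5, expanding outward from the peak — single-peaked.
Bloc 5 (peak Singh at position 3): ranking walks positions 3-4-2-1-5, expanding outward from the peak — single-peaked.
Bloc 6 (peak Gupta at position 4): ranking walks positions 4-3-2-1-5, expanding outward from the peak — single-peaked.
Every ranking is single-peaked on this axis.

yes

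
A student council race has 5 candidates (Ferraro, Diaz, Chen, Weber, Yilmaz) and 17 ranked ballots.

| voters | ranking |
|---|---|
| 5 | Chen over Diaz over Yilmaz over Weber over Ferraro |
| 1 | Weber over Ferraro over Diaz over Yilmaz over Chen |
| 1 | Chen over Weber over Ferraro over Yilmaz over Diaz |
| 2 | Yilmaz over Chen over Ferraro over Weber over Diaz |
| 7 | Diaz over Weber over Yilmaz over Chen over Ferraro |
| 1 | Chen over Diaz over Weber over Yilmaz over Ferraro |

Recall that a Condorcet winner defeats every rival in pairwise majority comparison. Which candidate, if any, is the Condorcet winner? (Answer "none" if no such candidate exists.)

Check each pair by majority over 17 ballots:
Ferraro vs Diaz: 4 to 13, Diaz.
Ferraro vs Chen: Ferraro is ranked higher on 1 ballot, Chen on 16. Chen wins 16–1.
Ferraro vs Weber: 2 for Ferraro, 15 for Weber — Weber by 15–2.
Ferraro vs Yilmaz: Ferraro is ranked higher on 1+1 = 2 ballots, Yilmaz on 15. Yilmaz wins 15–2.
Diaz vs Chen: 1+7 = 8 for Diaz, 9 for Chen — Chen by 9–8.
Diaz vs Weber: Diaz is ranked higher on 5+7+1 = 13 ballots, Weber on 4. Diaz wins 13–4.
Diaz vs Yilmaz: 5+1+7+1 = 14 for Diaz, 3 for Yilmaz — Diaz by 14–3.
Chen vs Weber: 9 to 8, Chen.
Chen vs Yilmaz: 5+1+1 = 7 for Chen, 10 for Yilmaz — Yilmaz by 10–7.
Weber vs Yilmaz: 1+1+7+1 = 10 for Weber, 7 for Yilmaz — Weber by 10–7.
No candidate is unbeaten: Ferraro loses to Diaz; Diaz loses to Chen; Chen loses to Yilmaz; Weber loses to Diaz; Yilmaz loses to Diaz. In particular Diaz beats Yilmaz beats Chen beats Diaz is a majority cycle — no Condorcet winner exists.

none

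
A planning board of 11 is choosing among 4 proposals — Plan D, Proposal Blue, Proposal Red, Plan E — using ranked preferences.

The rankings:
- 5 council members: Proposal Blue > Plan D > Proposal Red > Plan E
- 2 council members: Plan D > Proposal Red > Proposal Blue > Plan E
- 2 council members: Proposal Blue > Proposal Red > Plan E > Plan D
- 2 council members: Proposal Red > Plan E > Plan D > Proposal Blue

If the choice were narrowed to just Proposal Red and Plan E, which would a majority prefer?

Ballots ranking Proposal Red above Plan E: 5 + 2 + 2 + 2 = 11.
Ballots ranking Plan E above Proposal Red: 11 − 11 = 0.
Proposal Red wins the head-to-head 11–0.

Proposal Red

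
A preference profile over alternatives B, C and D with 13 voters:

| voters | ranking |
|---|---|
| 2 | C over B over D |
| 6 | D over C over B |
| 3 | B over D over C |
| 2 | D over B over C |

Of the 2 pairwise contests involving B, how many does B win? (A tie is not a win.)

B against each rival (13 voters):
B vs C: C wins 8–5.
B–D: D 8–5.
B beats no one; loses to C, D — 0 pairwise wins.

0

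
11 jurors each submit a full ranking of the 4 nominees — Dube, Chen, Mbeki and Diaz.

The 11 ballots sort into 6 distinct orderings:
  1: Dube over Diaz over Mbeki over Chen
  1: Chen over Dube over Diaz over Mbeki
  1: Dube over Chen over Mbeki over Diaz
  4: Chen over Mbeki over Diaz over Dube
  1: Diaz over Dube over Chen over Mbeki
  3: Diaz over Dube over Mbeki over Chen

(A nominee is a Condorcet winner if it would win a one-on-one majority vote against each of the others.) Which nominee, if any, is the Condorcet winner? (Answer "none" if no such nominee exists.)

Pairwise majorities:
Dube vs Chen: 1+1+1+3 = 6 for Dube, 5 for Chen — Dube by 6–5.
Dube–Mbeki: Dube 7–4.
Dube vs Diaz: Diaz wins 8–3.
Chen vs Mbeki: Chen, 7–4.
Chen–Diaz: Chen 6–5.
Mbeki vs Diaz: Diaz wins 6–5.
No nominee is unbeaten: Dube loses to Diaz; Chen loses to Dube; Mbeki loses to Dube; Diaz loses to Chen. In particular Dube → Chen → Diaz → Dube is a majority cycle — no Condorcet winner exists.

none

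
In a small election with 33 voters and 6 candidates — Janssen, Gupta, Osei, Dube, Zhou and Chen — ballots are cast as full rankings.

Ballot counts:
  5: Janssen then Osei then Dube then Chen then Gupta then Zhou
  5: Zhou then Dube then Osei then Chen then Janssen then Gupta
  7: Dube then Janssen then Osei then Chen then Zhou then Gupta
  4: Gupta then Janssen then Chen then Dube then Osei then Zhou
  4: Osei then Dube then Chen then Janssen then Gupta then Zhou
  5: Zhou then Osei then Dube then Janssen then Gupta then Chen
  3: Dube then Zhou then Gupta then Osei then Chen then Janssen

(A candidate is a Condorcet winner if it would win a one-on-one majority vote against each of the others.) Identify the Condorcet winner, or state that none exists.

Dube

Check each pair by majority over 33 ballots:
Janssen–Gupta: Janssen 26–7.
Janssen vs Osei: Osei wins 17–16.
Janssen–Dube: Dube 24–9.
Janssen vs Zhou: Janssen wins 20–13.
Janssen–Chen: Janssen 21–12.
Gupta–Osei: Osei 26–7.
Gupta–Dube: Dube 29–4.
Gupta vs Zhou: Zhou wins 20–13.
Gupta vs Chen: Chen, 21–12.
Osei vs Dube: Dube, 19–14.
Osei–Zhou: Osei 20–13.
Osei vs Chen: Osei wins 29–4.
Dube vs Zhou: Dube wins 23–10.
Dube–Chen: Dube 29–4.
Zhou–Chen: Chen 20–13.
Dube wins every pairwise contest, so Dube is the Condorcet winner.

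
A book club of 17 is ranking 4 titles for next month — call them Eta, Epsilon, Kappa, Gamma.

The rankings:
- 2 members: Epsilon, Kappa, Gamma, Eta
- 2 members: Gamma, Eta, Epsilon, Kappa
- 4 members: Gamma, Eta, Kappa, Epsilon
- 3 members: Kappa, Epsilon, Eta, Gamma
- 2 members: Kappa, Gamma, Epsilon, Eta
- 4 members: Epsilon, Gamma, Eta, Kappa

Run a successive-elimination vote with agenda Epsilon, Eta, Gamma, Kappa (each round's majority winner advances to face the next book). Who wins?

Round 1: Epsilon vs Eta — 11–6, Epsilon advances.
Round 2: Epsilon vs Gamma — 9–8, Epsilon advances.
Round 3: Epsilon vs Kappa — 8–9, Kappa advances.
Kappa survives the agenda.

Kappa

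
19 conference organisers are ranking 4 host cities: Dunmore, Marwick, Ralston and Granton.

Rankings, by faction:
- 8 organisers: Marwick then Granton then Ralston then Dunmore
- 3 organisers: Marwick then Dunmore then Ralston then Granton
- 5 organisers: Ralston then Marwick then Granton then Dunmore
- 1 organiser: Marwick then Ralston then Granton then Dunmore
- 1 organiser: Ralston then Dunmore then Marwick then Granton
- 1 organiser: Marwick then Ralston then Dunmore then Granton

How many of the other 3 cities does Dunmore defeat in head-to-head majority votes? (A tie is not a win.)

0

Dunmore against each rival (19 organisers):
Dunmore vs Marwick: Marwick, 18–1.
Dunmore vs Ralston: Ralston wins 16–3.
Dunmore vs Granton: Granton wins 14–5.
Dunmore beats no one; loses to Marwick, Ralston, Granton — 0 pairwise wins.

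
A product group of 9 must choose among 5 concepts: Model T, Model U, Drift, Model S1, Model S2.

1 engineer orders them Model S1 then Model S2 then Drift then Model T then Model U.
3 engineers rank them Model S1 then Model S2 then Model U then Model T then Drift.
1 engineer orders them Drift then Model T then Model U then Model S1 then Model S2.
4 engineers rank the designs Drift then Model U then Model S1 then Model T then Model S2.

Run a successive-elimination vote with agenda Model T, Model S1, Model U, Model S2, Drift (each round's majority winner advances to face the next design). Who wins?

Round 1: Model T vs Model S1 — 1–8, Model S1 advances.
Round 2: Model S1 vs Model U — 4–5, Model U advances.
Round 3: Model U vs Model S2 — 5–4, Model U advances.
Round 4: Model U vs Drift — 3–6, Drift advances.
The agenda winner is Drift.

Drift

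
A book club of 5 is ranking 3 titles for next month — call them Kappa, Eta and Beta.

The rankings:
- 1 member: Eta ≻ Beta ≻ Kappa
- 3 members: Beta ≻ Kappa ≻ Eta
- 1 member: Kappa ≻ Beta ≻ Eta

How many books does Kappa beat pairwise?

1

Kappa against each rival (5 members):
Kappa–Eta: Kappa 4–1.
Kappa vs Beta: Kappa is ranked higher on 1 ballot, Beta on 4. Beta wins 4–1.
Kappa beats Eta; loses to Beta — 1 pairwise win.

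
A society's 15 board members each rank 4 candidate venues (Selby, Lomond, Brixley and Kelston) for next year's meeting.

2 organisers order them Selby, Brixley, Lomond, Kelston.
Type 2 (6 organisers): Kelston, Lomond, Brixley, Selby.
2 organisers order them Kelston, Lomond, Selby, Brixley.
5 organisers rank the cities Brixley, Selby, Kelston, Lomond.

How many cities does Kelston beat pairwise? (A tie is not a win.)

Kelston against each rival (15 organisers):
Kelston vs Selby: Kelston preferred on 6+2 = 8 ballots; Kelston wins 8–7.
Kelston vs Lomond: 6+2+5 = 13 for Kelston, 2 for Lomond — Kelston by 13–2.
Kelston vs Brixley: Kelston, 8–7.
Kelston beats Selby, Lomond, Brixley — 3 pairwise wins.

3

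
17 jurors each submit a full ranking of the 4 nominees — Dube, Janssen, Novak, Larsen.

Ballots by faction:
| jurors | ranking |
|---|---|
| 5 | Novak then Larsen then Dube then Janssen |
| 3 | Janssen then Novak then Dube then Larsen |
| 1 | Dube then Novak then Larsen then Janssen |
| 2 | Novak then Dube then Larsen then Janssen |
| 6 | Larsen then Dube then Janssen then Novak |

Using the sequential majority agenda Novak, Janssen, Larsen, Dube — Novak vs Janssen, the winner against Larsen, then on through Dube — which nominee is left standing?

Round 1: Novak vs Janssen — 8–9, Janssen advances.
Round 2: Janssen vs Larsen — 3–14, Larsen advances.
Round 3: Larsen vs Dube — 11–6, Larsen advances.
Larsen survives the agenda.

Larsen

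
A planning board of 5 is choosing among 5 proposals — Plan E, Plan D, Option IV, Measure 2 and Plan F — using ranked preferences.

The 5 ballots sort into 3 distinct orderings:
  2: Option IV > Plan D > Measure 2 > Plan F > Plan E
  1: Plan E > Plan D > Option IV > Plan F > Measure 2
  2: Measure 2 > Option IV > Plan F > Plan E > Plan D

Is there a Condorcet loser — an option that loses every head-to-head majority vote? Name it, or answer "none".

Pairwise majorities:
Plan E vs Plan D: Plan E, 3–2.
Plan E vs Option IV: 1 for Plan E, 4 for Option IV — Option IV by 4–1.
Plan E vs Measure 2: 1 to 4, Measure 2.
Plan E vs Plan F: Plan E preferred on 1 ballot; Plan F wins 4–1.
Plan D vs Option IV: Plan D preferred on 1 ballot; Option IV wins 4–1.
Plan D vs Measure 2: 2+1 = 3 for Plan D, 2 for Measure 2 — Plan D by 3–2.
Plan D vs Plan F: Plan D preferred on 2+1 = 3 ballots; Plan D wins 3–2.
Option IV vs Measure 2: 3 to 2, Option IV.
Option IV vs Plan F: Option IV is ranked higher on 2+1+2 = 5 ballots, Plan F on 0. Option IV wins 5–0.
Measure 2 vs Plan F: 4 to 1, Measure 2.
No option is winless: Plan E beats Plan D; Plan D beats Measure 2; Option IV beats Plan E; Measure 2 beats Plan E; Plan F beats Plan E. There is no Condorcet loser.

none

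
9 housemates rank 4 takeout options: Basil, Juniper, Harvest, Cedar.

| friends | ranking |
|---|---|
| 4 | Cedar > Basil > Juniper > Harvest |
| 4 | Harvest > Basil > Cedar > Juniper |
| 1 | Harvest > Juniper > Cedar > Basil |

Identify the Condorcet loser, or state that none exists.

Head-to-head results (9 friends):
Basil–Juniper: Basil 8–1.
Basil vs Harvest: Harvest wins 5–4.
Basil vs Cedar: Basil is ranked higher on 4 ballots, Cedar on 5. Cedar wins 5–4.
Juniper vs Harvest: Harvest wins 5–4.
Juniper vs Cedar: Juniper is ranked higher on 1 ballot, Cedar on 8. Cedar wins 8–1.
Harvest vs Cedar: Harvest wins 5–4.
Only Juniper has no wins; Juniper is the Condorcet loser.

Juniper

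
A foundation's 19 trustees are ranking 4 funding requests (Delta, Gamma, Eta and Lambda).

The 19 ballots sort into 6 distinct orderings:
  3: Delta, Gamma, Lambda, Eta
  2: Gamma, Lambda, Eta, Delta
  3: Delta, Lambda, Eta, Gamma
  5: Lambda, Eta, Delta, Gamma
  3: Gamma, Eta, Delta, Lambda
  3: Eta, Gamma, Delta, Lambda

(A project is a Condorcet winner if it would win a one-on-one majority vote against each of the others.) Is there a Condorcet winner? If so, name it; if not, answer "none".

none

Pairwise majorities:
Delta vs Gamma: Delta preferred on 3+3+5 = 11 ballots; Delta wins 11–8.
Delta vs Eta: 3+3 = 6 for Delta, 13 for Eta — Eta by 13–6.
Delta vs Lambda: Delta preferred on 3+3+3+3 = 12 ballots; Delta wins 12–7.
Gamma vs Eta: Gamma is ranked higher on 3+2+3 = 8 ballots, Eta on 11. Eta wins 11–8.
Gamma vs Lambda: Gamma is ranked higher on 3+2+3+3 = 11 ballots, Lambda on 8. Gamma wins 11–8.
Eta vs Lambda: Eta is ranked higher on 3+3 = 6 ballots, Lambda on 13. Lambda wins 13–6.
Each project drops at least one matchup (Delta loses to Eta; Gamma loses to Delta; Eta loses to Lambda; Lambda loses to Delta); the cycle Delta beats Lambda beats Eta beats Delta rules out a Condorcet winner.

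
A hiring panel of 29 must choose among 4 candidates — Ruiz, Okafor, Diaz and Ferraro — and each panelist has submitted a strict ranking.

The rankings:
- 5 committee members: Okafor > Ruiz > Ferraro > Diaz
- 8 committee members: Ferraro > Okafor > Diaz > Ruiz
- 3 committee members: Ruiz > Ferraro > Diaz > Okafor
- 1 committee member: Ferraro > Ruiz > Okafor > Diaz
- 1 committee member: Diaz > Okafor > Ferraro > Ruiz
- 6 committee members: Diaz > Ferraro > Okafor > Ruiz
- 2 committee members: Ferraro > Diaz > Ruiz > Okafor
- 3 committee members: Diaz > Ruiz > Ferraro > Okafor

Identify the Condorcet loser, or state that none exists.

Ruiz

Head-to-head results (29 committee members):
Ruiz vs Okafor: Okafor wins 20–9.
Ruiz vs Diaz: Ruiz preferred on 5+3+1 = 9 ballots; Diaz wins 20–9.
Ruiz vs Ferraro: 11 to 18, Ferraro.
Okafor vs Diaz: Diaz wins 15–14.
Okafor vs Ferraro: Ferraro wins 23–6.
Diaz vs Ferraro: Diaz is ranked higher on 1+6+3 = 10 ballots, Ferraro on 19. Ferraro wins 19–10.
Ruiz is beaten in every head-to-head and is the Condorcet loser.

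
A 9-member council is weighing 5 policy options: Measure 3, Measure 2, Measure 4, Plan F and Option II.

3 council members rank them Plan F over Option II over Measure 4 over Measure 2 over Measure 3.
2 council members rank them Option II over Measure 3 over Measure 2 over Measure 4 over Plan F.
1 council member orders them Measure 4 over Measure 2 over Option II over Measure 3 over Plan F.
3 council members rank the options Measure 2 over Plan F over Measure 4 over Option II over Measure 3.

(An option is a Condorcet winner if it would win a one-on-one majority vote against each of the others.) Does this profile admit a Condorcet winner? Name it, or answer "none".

none

Check each pair by majority over 9 ballots:
Measure 3 vs Measure 2: Measure 2, 7–2.
Measure 3–Measure 4: Measure 4 7–2.
Measure 3 vs Plan F: Plan F, 6–3.
Measure 3 vs Option II: Option II wins 9–0.
Measure 2 vs Measure 4: Measure 2 wins 5–4.
Measure 2 vs Plan F: Measure 2 wins 6–3.
Measure 2 vs Option II: Option II wins 5–4.
Measure 4–Plan F: Plan F 6–3.
Measure 4–Option II: Option II 5–4.
Plan F vs Option II: Plan F, 6–3.
No option is unbeaten: Measure 3 loses to Measure 2; Measure 2 loses to Option II; Measure 4 loses to Measure 2; Plan F loses to Measure 2; Option II loses to Plan F. In particular Measure 2 beats Plan F beats Option II beats Measure 2 is a majority cycle — no Condorcet winner exists.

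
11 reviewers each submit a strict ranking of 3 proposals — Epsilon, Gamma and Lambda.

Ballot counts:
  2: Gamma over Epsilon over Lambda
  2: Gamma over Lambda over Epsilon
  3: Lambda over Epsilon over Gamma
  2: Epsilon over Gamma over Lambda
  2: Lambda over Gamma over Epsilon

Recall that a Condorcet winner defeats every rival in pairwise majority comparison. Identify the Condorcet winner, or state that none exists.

Head-to-head results (11 reviewers):
Epsilon vs Gamma: Gamma, 6–5.
Epsilon vs Lambda: Lambda wins 7–4.
Gamma vs Lambda: Gamma, 6–5.
Gamma wins every pairwise contest, so Gamma is the Condorcet winner.

Gamma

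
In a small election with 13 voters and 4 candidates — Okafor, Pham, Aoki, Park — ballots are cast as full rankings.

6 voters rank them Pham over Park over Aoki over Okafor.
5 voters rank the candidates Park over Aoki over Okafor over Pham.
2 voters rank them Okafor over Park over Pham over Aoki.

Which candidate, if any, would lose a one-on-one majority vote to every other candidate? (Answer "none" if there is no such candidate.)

none

Head-to-head results (13 voters):
Okafor vs Pham: Okafor wins 7–6.
Okafor vs Aoki: 2 to 11, Aoki.
Okafor vs Park: Okafor preferred on 2 ballots; Park wins 11–2.
Pham vs Aoki: 6+2 = 8 for Pham, 5 for Aoki — Pham by 8–5.
Pham–Park: Park 7–6.
Aoki–Park: Park 13–0.
No candidate is winless: Okafor beats Pham; Pham beats Aoki; Aoki beats Okafor; Park beats Okafor. There is no Condorcet loser.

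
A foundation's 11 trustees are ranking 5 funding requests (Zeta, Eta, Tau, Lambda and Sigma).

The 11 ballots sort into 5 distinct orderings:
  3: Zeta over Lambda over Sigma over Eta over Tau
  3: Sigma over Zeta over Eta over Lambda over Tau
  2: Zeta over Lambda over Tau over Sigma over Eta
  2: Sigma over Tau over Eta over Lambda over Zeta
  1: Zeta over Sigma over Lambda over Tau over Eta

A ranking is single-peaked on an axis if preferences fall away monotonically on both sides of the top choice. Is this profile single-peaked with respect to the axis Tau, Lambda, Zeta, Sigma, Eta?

no

Axis positions: Tau=1, Lambda=2, Zeta=3, Sigma=4, Eta=5.
Group 1 (peak Zeta at position 3): ranking walks positions 3-2-4-5-1, expanding outward from the peak — single-peaked.
Group 2 (peak Sigma at position 4): ranking walks positions 4-3-5-2-1, expanding outward from the peak — single-peaked.
Group 3 (peak Zeta at position 3): ranking walks positions 3-2-1-4-5, expanding outward from the peak — single-peaked.
Group 4: ranking walks positions 4-1-5-2-3; Tau is ranked above Zeta even though Zeta lies between Tau and the peak Sigma on the axis — preferences dip and rise again. Not single-peaked.
Group 5 (peak Zeta at position 3): ranking walks positions 3-4-2-1-5, expanding outward from the peak — single-peaked.
Group 4 violates single-peakedness, so the profile is not single-peaked on this axis.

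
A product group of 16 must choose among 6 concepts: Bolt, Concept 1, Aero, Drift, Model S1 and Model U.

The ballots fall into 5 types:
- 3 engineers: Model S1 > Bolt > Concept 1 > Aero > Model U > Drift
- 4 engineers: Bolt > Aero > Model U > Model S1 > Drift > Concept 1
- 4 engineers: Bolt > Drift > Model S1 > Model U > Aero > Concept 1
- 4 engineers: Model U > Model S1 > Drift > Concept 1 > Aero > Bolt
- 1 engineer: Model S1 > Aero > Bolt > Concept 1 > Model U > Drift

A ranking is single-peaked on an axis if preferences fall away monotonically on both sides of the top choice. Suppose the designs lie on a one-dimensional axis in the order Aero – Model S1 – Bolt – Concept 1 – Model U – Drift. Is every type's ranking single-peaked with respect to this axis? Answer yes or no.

Axis positions: Aero=1, Model S1=2, Bolt=3, Concept 1=4, Model U=5, Drift=6.
Type 1 (peak Model S1 at position 2): ranking walks positions 2-3-4-1-5-6, expanding outward from the peak — single-peaked.
Type 2: ranking walks positions 3-1-5-2-6-4; Aero is ranked above Model S1 even though Model S1 lies between Aero and the peak Bolt on the axis — preferences dip and rise again. Not single-peaked.
Type 3: ranking walks positions 3-6-2-5-1-4; Drift is ranked above Concept 1 even though Concept 1 lies between Drift and the peak Bolt on the axis — preferences dip and rise again. Not single-peaked.
Type 4: ranking walks positions 5-2-6-4-1-3; Model S1 is ranked above Concept 1 even though Concept 1 lies between Model S1 and the peak Model U on the axis — preferences dip and rise again. Not single-peaked.
Type 5 (peak Model S1 at position 2): ranking walks positions 2-1-3-4-5-6, expanding outward from the peak — single-peaked.
Type 2 violates single-peakedness, so the profile is not single-peaked on this axis.

no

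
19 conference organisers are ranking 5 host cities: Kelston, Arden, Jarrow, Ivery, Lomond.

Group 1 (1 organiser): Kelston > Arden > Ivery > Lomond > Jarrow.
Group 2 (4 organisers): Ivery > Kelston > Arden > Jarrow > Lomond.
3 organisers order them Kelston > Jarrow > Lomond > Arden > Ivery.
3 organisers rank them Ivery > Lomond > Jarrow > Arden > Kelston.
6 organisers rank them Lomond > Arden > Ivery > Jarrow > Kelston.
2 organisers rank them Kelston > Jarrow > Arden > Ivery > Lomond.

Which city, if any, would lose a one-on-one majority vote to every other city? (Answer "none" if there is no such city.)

Jarrow

Head-to-head results (19 organisers):
Kelston vs Arden: 1+4+3+2 = 10 for Kelston, 9 for Arden — Kelston by 10–9.
Kelston vs Jarrow: Kelston is ranked higher on 1+4+3+2 = 10 ballots, Jarrow on 9. Kelston wins 10–9.
Kelston vs Ivery: 6 to 13, Ivery.
Kelston vs Lomond: Kelston wins 10–9.
Arden vs Jarrow: Arden is ranked higher on 1+4+6 = 11 ballots, Jarrow on 8. Arden wins 11–8.
Arden vs Ivery: 12 to 7, Arden.
Arden vs Lomond: Lomond, 12–7.
Jarrow vs Ivery: 5 to 14, Ivery.
Jarrow vs Lomond: Lomond wins 10–9.
Ivery vs Lomond: 10 to 9, Ivery.
Only Jarrow has no wins; Jarrow is the Condorcet loser.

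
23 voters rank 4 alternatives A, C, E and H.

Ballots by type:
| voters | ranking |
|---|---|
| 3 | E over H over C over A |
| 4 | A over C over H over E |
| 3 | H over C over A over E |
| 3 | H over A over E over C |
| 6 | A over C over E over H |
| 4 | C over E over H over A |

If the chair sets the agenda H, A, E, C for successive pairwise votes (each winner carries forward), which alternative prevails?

Round 1: H vs A — 13–10, H advances.
Round 2: H vs E — 10–13, E advances.
Round 3: E vs C — 6–17, C advances.
C survives the agenda.

C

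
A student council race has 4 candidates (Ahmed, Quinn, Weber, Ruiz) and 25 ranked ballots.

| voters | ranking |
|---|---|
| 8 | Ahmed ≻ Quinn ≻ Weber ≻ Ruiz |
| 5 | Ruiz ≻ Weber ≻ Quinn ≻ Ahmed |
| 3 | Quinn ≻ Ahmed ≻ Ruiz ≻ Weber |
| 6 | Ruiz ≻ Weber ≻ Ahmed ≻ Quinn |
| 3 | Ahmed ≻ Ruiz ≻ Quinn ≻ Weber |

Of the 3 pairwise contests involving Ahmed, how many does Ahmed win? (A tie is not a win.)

Ahmed against each rival (25 voters):
Ahmed vs Quinn: 8+6+3 = 17 for Ahmed, 8 for Quinn — Ahmed by 17–8.
Ahmed vs Weber: Ahmed wins 14–11.
Ahmed vs Ruiz: Ahmed preferred on 8+3+3 = 14 ballots; Ahmed wins 14–11.
Ahmed beats Quinn, Weber, Ruiz — 3 pairwise wins.

3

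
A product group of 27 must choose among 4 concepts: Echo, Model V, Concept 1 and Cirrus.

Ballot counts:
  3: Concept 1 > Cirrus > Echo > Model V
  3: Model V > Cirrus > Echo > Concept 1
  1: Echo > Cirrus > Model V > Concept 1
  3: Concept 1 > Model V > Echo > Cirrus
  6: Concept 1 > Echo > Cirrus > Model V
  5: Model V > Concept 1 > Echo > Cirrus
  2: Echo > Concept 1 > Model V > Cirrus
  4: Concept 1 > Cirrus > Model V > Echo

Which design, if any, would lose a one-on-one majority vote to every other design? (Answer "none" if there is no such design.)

none

Head-to-head results (27 engineers):
Echo vs Model V: Model V, 15–12.
Echo vs Concept 1: Concept 1 wins 21–6.
Echo vs Cirrus: Echo is ranked higher on 1+3+6+5+2 = 17 ballots, Cirrus on 10. Echo wins 17–10.
Model V–Concept 1: Concept 1 18–9.
Model V vs Cirrus: Cirrus wins 14–13.
Concept 1 vs Cirrus: 23 to 4, Concept 1.
Each design has at least one pairwise win (Echo beats Cirrus; Model V beats Echo; Concept 1 beats Echo; Cirrus beats Model V) — no Condorcet loser.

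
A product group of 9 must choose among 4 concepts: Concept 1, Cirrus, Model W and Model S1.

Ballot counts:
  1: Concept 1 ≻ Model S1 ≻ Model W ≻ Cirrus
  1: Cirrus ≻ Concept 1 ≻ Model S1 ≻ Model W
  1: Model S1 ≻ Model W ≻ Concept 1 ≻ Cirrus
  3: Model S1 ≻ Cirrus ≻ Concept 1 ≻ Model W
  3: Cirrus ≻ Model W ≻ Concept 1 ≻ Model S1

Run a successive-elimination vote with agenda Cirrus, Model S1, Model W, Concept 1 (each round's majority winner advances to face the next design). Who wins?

Round 1: Cirrus vs Model S1 — 4–5, Model S1 advances.
Round 2: Model S1 vs Model W — 6–3, Model S1 advances.
Round 3: Model S1 vs Concept 1 — 4–5, Concept 1 advances.
The agenda winner is Concept 1.

Concept 1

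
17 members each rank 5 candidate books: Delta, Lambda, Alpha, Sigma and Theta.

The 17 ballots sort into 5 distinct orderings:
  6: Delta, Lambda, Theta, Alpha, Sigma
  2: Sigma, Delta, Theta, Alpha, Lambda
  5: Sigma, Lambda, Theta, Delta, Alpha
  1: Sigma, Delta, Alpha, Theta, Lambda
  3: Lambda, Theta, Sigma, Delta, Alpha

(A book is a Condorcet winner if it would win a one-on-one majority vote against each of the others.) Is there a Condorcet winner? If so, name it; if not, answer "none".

Check each pair by majority over 17 ballots:
Delta vs Lambda: Delta preferred on 6+2+1 = 9 ballots; Delta wins 9–8.
Delta vs Alpha: 6+2+5+1+3 = 17 for Delta, 0 for Alpha — Delta by 17–0.
Delta vs Sigma: 6 to 11, Sigma.
Delta vs Theta: Delta preferred on 6+2+1 = 9 ballots; Delta wins 9–8.
Lambda vs Alpha: Lambda preferred on 6+5+3 = 14 ballots; Lambda wins 14–3.
Lambda vs Sigma: Lambda is ranked higher on 6+3 = 9 ballots, Sigma on 8. Lambda wins 9–8.
Lambda vs Theta: 14 to 3, Lambda.
Alpha vs Sigma: Alpha preferred on 6 ballots; Sigma wins 11–6.
Alpha vs Theta: 1 for Alpha, 16 for Theta — Theta by 16–1.
Sigma vs Theta: Sigma is ranked higher on 2+5+1 = 8 ballots, Theta on 9. Theta wins 9–8.
Each book drops at least one matchup (Delta loses to Sigma; Lambda loses to Delta; Alpha loses to Delta; Sigma loses to Lambda; Theta loses to Delta); the cycle Delta → Lambda → Sigma → Delta rules out a Condorcet winner.

none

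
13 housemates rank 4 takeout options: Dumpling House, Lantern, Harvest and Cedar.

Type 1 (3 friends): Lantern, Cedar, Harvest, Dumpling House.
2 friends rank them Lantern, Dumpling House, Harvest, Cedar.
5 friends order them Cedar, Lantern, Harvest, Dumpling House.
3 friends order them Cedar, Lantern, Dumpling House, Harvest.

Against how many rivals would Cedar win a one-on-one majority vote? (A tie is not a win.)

Cedar against each rival (13 friends):
Cedar–Dumpling House: Cedar 11–2.
Cedar vs Lantern: Cedar, 8–5.
Cedar vs Harvest: Cedar preferred on 3+5+3 = 11 ballots; Cedar wins 11–2.
Cedar beats Dumpling House, Lantern, Harvest — 3 pairwise wins.

3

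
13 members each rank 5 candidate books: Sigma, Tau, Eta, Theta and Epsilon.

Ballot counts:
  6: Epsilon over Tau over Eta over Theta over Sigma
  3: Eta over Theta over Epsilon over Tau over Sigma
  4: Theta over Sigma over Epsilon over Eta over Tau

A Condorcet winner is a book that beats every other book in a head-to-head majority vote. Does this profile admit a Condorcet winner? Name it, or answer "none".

Head-to-head results (13 members):
Sigma vs Tau: Tau wins 9–4.
Sigma–Eta: Eta 9–4.
Sigma vs Theta: 0 to 13, Theta.
Sigma vs Epsilon: 4 for Sigma, 9 for Epsilon — Epsilon by 9–4.
Tau vs Eta: 6 to 7, Eta.
Tau vs Theta: 6 to 7, Theta.
Tau vs Epsilon: Tau preferred on 0 ballots; Epsilon wins 13–0.
Eta vs Theta: Eta is ranked higher on 6+3 = 9 ballots, Theta on 4. Eta wins 9–4.
Eta vs Epsilon: Eta preferred on 3 ballots; Epsilon wins 10–3.
Theta vs Epsilon: 7 to 6, Theta.
No book is unbeaten: Sigma loses to Tau; Tau loses to Eta; Eta loses to Epsilon; Theta loses to Eta; Epsilon loses to Theta. In particular Eta → Theta → Epsilon → Eta is a majority cycle — no Condorcet winner exists.

none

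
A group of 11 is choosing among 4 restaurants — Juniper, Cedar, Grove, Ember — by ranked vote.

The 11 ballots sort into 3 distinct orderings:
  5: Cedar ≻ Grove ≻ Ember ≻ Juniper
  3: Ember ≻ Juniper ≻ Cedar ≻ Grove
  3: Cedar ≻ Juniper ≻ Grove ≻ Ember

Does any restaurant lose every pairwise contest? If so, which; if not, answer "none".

Pairwise majorities:
Juniper vs Cedar: 3 to 8, Cedar.
Juniper–Grove: Juniper 6–5.
Juniper vs Ember: Juniper preferred on 3 ballots; Ember wins 8–3.
Cedar–Grove: Cedar 11–0.
Cedar vs Ember: 8 to 3, Cedar.
Grove vs Ember: Grove preferred on 5+3 = 8 ballots; Grove wins 8–3.
Every restaurant wins at least one matchup (Juniper beats Grove; Cedar beats Juniper; Grove beats Ember; Ember beats Juniper), so there is no Condorcet loser.

none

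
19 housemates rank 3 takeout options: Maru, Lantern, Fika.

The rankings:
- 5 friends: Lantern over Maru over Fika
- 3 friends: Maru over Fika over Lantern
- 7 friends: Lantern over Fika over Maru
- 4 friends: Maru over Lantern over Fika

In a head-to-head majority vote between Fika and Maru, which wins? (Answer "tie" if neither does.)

Maru

Ballots ranking Fika above Maru: 7.
Ballots ranking Maru above Fika: 19 − 7 = 12.
Maru wins the head-to-head 12–7.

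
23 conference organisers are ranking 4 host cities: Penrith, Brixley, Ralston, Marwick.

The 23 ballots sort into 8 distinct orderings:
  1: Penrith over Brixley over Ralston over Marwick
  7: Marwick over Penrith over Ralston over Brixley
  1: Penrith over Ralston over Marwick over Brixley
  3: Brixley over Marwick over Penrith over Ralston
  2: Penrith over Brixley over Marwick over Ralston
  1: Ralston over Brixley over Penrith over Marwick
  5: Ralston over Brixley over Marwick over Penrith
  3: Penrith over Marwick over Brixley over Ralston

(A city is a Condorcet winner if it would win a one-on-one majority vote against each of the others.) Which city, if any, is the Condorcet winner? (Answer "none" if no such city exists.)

Pairwise majorities:
Penrith vs Brixley: Penrith wins 14–9.
Penrith–Ralston: Penrith 17–6.
Penrith vs Marwick: Marwick, 15–8.
Brixley vs Ralston: Brixley preferred on 1+3+2+3 = 9 ballots; Ralston wins 14–9.
Brixley vs Marwick: 1+3+2+1+5 = 12 for Brixley, 11 for Marwick — Brixley by 12–11.
Ralston vs Marwick: 1+1+1+5 = 8 for Ralston, 15 for Marwick — Marwick by 15–8.
No city is unbeaten: Penrith loses to Marwick; Brixley loses to Penrith; Ralston loses to Penrith; Marwick loses to Brixley. In particular Penrith → Brixley → Marwick → Penrith is a majority cycle — no Condorcet winner exists.

none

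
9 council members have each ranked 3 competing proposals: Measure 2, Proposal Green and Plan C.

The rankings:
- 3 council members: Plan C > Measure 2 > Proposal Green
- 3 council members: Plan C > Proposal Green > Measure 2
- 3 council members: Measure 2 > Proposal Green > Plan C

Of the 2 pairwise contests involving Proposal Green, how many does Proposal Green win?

0

Proposal Green against each rival (9 council members):
Proposal Green vs Measure 2: Measure 2, 6–3.
Proposal Green–Plan C: Plan C 6–3.
Proposal Green beats no one; loses to Measure 2, Plan C — 0 pairwise wins.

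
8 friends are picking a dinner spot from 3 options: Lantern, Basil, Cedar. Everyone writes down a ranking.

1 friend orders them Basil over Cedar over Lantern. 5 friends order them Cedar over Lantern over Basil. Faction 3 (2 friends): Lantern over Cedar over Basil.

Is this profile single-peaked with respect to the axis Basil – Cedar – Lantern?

yes

Axis positions: Basil=1, Cedar=2, Lantern=3.
Faction 1 (peak Basil at position 1): ranking walks positions 1-2-3, expanding outward from the peak — single-peaked.
Faction 2 (peak Cedar at position 2): ranking walks positions 2-3-1, expanding outward from the peak — single-peaked.
Faction 3 (peak Lantern at position 3): ranking walks positions 3-2-1, expanding outward from the peak — single-peaked.
Every ranking is single-peaked on this axis.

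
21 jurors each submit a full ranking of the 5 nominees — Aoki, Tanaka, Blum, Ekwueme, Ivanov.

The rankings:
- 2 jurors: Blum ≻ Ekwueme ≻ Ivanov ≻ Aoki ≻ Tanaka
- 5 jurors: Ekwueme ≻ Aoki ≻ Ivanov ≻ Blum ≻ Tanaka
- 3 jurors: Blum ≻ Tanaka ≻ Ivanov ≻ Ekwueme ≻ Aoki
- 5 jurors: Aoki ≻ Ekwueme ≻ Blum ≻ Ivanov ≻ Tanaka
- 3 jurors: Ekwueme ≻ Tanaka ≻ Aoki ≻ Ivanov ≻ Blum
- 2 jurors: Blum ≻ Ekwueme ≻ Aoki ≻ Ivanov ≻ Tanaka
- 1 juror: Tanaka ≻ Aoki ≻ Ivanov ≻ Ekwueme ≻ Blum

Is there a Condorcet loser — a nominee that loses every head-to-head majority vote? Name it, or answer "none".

Tanaka

Head-to-head results (21 jurors):
Aoki vs Tanaka: 2+5+5+2 = 14 for Aoki, 7 for Tanaka — Aoki by 14–7.
Aoki vs Blum: Aoki is ranked higher on 5+5+3+1 = 14 ballots, Blum on 7. Aoki wins 14–7.
Aoki vs Ekwueme: 6 to 15, Ekwueme.
Aoki vs Ivanov: Aoki preferred on 5+5+3+2+1 = 16 ballots; Aoki wins 16–5.
Tanaka vs Blum: Tanaka preferred on 3+1 = 4 ballots; Blum wins 17–4.
Tanaka vs Ekwueme: Ekwueme, 17–4.
Tanaka vs Ivanov: Tanaka is ranked higher on 3+3+1 = 7 ballots, Ivanov on 14. Ivanov wins 14–7.
Blum–Ekwueme: Ekwueme 14–7.
Blum vs Ivanov: 12 to 9, Blum.
Ekwueme vs Ivanov: 2+5+5+3+2 = 17 for Ekwueme, 4 for Ivanov — Ekwueme by 17–4.
Only Tanaka has no wins; Tanaka is the Condorcet loser.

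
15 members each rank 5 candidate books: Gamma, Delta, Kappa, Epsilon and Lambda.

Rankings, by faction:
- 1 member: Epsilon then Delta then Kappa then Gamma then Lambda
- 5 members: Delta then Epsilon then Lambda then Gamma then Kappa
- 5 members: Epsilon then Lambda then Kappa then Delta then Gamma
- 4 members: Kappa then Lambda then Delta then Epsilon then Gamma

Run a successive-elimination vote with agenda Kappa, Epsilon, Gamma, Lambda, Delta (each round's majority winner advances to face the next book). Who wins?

Round 1: Kappa vs Epsilon — 4–11, Epsilon advances.
Round 2: Epsilon vs Gamma — 15–0, Epsilon advances.
Round 3: Epsilon vs Lambda — 11–4, Epsilon advances.
Round 4: Epsilon vs Delta — 6–9, Delta advances.
Delta survives the agenda.

Delta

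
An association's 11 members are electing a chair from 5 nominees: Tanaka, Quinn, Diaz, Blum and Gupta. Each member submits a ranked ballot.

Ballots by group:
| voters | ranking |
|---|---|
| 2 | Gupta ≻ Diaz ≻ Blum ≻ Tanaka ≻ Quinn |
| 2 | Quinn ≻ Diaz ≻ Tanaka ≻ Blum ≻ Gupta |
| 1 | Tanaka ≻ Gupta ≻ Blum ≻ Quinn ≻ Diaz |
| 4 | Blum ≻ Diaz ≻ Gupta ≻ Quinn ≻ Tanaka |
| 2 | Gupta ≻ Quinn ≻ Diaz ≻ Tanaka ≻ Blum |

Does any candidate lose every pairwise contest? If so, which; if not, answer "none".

Pairwise majorities:
Tanaka vs Quinn: Tanaka preferred on 2+1 = 3 ballots; Quinn wins 8–3.
Tanaka vs Diaz: 1 to 10, Diaz.
Tanaka vs Blum: Blum wins 6–5.
Tanaka vs Gupta: Gupta wins 8–3.
Quinn vs Diaz: Quinn preferred on 2+1+2 = 5 ballots; Diaz wins 6–5.
Quinn vs Blum: Quinn is ranked higher on 2+2 = 4 ballots, Blum on 7. Blum wins 7–4.
Quinn vs Gupta: 2 to 9, Gupta.
Diaz vs Blum: Diaz preferred on 2+2+2 = 6 ballots; Diaz wins 6–5.
Diaz vs Gupta: 2+4 = 6 for Diaz, 5 for Gupta — Diaz by 6–5.
Blum vs Gupta: 6 to 5, Blum.
Only Tanaka has no wins; Tanaka is the Condorcet loser.

Tanaka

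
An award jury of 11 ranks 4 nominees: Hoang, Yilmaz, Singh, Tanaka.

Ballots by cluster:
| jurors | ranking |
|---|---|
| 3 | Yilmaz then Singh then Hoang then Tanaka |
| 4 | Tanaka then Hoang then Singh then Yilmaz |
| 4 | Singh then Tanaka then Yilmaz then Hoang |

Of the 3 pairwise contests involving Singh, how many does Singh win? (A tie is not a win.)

Singh against each rival (11 jurors):
Singh vs Hoang: 7 to 4, Singh.
Singh vs Yilmaz: Singh wins 8–3.
Singh vs Tanaka: Singh, 7–4.
Singh beats Hoang, Yilmaz, Tanaka — 3 pairwise wins.

3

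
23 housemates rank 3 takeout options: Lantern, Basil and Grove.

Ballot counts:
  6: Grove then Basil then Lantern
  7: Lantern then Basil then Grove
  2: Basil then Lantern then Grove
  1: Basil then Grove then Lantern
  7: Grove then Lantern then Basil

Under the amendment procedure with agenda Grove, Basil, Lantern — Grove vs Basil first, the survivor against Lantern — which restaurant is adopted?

Grove

Round 1: Grove vs Basil — 13–10, Grove advances.
Round 2: Grove vs Lantern — 14–9, Grove advances.
The agenda winner is Grove.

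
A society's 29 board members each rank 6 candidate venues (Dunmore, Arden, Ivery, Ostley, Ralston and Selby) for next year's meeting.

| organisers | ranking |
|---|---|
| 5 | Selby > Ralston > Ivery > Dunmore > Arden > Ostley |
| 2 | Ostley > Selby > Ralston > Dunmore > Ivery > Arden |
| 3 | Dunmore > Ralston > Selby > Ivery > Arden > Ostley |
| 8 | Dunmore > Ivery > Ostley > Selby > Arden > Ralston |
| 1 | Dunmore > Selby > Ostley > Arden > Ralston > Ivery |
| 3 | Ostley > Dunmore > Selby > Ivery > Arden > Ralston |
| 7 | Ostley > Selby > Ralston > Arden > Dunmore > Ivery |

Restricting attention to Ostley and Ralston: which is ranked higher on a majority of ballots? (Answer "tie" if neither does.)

Ballots ranking Ostley above Ralston: 2 + 8 + 1 + 3 + 7 = 21.
Ballots ranking Ralston above Ostley: 29 − 21 = 8.
Ostley wins the head-to-head 21–8.

Ostley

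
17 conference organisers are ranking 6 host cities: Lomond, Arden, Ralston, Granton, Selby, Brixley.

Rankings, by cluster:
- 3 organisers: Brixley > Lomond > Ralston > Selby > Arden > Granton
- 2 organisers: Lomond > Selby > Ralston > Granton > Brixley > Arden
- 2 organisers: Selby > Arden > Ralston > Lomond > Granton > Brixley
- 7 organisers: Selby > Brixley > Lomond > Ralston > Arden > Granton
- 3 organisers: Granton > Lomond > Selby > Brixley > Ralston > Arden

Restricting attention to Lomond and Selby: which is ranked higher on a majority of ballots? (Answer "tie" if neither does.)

Ballots ranking Lomond above Selby: 3 + 2 + 3 = 8.
Ballots ranking Selby above Lomond: 17 − 8 = 9.
Selby wins the head-to-head 9–8.

Selby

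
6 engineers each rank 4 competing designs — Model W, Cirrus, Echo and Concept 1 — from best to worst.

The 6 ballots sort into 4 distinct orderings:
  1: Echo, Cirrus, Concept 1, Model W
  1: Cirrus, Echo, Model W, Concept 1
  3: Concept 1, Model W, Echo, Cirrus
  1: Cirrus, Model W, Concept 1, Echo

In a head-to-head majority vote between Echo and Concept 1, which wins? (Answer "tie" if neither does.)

Ballots ranking Echo above Concept 1: 1 + 1 = 2.
Ballots ranking Concept 1 above Echo: 6 − 2 = 4.
Concept 1 wins the head-to-head 4–2.

Concept 1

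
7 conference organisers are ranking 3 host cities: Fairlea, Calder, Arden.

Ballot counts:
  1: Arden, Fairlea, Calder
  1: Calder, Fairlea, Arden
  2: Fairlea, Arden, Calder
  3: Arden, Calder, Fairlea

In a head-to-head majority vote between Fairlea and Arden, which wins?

Arden

Ballots ranking Fairlea above Arden: 1 + 2 = 3.
Ballots ranking Arden above Fairlea: 7 − 3 = 4.
Arden wins the head-to-head 4–3.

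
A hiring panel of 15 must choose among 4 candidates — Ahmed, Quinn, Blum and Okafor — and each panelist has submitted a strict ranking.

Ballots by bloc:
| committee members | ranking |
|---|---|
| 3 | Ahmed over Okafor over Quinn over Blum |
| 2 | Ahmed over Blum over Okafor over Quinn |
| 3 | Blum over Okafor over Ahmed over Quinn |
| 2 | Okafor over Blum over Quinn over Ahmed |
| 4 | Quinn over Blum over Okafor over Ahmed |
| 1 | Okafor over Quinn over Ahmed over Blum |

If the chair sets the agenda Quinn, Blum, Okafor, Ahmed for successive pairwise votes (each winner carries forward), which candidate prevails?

Round 1: Quinn vs Blum — 8–7, Quinn advances.
Round 2: Quinn vs Okafor — 4–11, Okafor advances.
Round 3: Okafor vs Ahmed — 10–5, Okafor advances.
Okafor survives the agenda.

Okafor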